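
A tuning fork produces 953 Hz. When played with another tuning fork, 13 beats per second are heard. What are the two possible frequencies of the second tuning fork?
f₂ = 953 ± 13 Hz → 966 Hz or 940 Hz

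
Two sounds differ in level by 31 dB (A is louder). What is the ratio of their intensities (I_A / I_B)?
I_A/I_B = 10^(Δβ/10) = 1259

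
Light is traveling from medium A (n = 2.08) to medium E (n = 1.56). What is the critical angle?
θc = arcsin(n₂/n₁) = 48.59°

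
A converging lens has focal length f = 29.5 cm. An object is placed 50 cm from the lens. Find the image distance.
1/di = 1/f − 1/do → di = 71.95 cm (real image)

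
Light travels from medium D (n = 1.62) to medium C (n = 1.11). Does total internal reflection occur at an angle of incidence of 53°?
θc = arcsin(n₂/n₁) = 43.25°; 53° > θc, so yes — total internal reflection.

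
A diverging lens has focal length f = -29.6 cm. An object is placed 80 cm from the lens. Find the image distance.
1/di = 1/f − 1/do → di = -21.61 cm (virtual image)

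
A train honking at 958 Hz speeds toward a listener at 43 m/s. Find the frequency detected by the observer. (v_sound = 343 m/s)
f_obs = f·v/(v − v_s) = 1095 Hz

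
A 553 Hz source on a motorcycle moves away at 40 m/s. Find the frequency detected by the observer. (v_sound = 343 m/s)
f_obs = f·v/(v + v_s) = 495.2 Hz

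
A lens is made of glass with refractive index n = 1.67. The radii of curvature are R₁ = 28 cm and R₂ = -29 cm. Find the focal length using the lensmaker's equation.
1/f = (n − 1)(1/R₁ − 1/R₂) → f = 21.26 cm (converging lens)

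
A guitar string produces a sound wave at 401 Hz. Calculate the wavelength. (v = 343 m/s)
λ = v/f = 0.8554 m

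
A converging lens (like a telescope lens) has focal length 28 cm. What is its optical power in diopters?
P = 1/f = 3.571 D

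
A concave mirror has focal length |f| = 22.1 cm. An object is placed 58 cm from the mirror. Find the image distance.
f = +22.1 cm (concave); 1/di = 1/f − 1/do → di = 35.7 cm (real image, in front of mirror)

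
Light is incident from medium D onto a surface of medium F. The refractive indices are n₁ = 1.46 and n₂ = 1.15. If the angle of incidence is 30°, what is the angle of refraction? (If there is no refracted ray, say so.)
sin θ₂ = (n₁/n₂)·sin θ₁ = 0.6348 → θ₂ = 39.4°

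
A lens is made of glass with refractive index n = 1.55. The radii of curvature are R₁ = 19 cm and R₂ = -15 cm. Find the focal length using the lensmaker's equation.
1/f = (n − 1)(1/R₁ − 1/R₂) → f = 15.24 cm (converging lens)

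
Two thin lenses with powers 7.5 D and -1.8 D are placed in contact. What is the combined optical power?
P_total = P₁ + P₂ = 5.7 D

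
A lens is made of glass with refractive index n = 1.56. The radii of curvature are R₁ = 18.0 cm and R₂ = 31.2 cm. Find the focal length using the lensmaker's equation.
1/f = (n − 1)(1/R₁ − 1/R₂) → f = 75.97 cm (converging lens)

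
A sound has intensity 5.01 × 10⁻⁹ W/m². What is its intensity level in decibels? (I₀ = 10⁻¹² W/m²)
β = 10·log₁₀(I/I₀) = 37 dB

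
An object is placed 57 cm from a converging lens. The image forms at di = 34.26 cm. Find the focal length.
1/f = 1/do + 1/di → f = 21.4 cm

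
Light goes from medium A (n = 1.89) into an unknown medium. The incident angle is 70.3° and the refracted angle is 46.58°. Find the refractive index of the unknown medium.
n₂ = n₁·sin θ₁ / sin θ₂ = 2.45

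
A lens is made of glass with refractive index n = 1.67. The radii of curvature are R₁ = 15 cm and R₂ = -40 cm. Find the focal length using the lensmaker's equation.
1/f = (n − 1)(1/R₁ − 1/R₂) → f = 16.28 cm (converging lens)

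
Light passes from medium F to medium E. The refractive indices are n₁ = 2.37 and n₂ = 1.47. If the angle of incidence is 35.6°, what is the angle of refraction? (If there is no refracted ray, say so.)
sin θ₂ = (n₁/n₂)·sin θ₁ = 0.9385 → θ₂ = 69.81°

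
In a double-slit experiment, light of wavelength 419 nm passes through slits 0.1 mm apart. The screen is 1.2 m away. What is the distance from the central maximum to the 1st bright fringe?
y = mλL/d = 5.028 mm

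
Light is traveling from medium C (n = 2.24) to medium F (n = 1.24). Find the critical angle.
θc = arcsin(n₂/n₁) = 33.61°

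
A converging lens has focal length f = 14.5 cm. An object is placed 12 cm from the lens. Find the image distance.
1/di = 1/f − 1/do → di = -69.6 cm (virtual image)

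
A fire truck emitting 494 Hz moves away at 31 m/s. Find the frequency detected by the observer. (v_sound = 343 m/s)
f_obs = f·v/(v + v_s) = 453.1 Hz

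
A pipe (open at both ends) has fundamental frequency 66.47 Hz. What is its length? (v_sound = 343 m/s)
L = v/(2f₁) = 2.58 m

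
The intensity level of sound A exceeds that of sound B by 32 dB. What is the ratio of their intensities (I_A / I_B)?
I_A/I_B = 10^(Δβ/10) = 1585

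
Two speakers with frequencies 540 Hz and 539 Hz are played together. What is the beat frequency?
1 Hz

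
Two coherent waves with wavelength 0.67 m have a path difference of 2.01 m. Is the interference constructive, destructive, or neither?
constructive — path difference = 3λ, a whole number of wavelengths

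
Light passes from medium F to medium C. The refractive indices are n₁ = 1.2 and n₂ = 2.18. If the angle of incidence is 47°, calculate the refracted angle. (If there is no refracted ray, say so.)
sin θ₂ = (n₁/n₂)·sin θ₁ = 0.4026 → θ₂ = 23.74°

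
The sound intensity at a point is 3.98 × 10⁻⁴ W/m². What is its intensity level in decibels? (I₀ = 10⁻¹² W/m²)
β = 10·log₁₀(I/I₀) = 86 dB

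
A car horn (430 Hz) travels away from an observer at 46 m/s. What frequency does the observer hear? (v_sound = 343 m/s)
f_obs = f·v/(v + v_s) = 379.2 Hz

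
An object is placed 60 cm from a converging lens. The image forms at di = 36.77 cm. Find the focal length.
1/f = 1/do + 1/di → f = 22.8 cm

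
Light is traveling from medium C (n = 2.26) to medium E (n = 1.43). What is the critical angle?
θc = arcsin(n₂/n₁) = 39.25°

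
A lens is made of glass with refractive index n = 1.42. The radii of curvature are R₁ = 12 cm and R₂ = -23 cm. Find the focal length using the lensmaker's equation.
1/f = (n − 1)(1/R₁ − 1/R₂) → f = 18.78 cm (converging lens)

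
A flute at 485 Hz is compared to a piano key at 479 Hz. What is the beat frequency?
6 Hz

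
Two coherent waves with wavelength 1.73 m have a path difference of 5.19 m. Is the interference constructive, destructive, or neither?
constructive — path difference = 3λ, a whole number of wavelengths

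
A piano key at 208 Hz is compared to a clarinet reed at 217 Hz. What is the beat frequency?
9 Hz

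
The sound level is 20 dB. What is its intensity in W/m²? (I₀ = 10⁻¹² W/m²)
I = I₀·10^(β/10) = 1.00 × 10⁻¹⁰ W/m²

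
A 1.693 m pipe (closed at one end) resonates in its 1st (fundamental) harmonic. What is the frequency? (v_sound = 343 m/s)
fₙ = nv/(4L) = 50.65 Hz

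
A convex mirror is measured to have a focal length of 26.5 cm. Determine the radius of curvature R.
R = 2|f| = 53 cm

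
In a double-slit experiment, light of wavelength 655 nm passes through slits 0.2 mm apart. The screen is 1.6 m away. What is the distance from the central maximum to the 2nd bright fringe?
y = mλL/d = 10.48 mm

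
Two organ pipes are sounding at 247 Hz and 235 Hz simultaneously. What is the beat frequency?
12 Hz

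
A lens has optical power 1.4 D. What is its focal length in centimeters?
f = 1/P = 71.43 cm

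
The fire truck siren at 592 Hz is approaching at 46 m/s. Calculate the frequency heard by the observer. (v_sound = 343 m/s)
f_obs = f·v/(v − v_s) = 683.7 Hz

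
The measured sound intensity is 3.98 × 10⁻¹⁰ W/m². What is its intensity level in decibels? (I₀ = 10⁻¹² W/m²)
β = 10·log₁₀(I/I₀) = 26 dB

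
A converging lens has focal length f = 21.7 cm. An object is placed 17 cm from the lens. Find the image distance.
1/di = 1/f − 1/do → di = -78.49 cm (virtual image)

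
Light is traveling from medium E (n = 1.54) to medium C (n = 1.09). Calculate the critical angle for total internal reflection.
θc = arcsin(n₂/n₁) = 45.06°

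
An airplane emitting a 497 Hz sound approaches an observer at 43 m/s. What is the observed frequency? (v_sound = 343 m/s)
f_obs = f·v/(v − v_s) = 568.2 Hz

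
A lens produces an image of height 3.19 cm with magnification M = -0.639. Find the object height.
ho = |hi|/|M| = 4.992 cm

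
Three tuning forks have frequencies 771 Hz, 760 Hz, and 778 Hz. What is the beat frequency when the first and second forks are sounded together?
11 Hz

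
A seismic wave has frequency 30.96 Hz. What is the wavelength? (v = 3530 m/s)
λ = v/f = 114 m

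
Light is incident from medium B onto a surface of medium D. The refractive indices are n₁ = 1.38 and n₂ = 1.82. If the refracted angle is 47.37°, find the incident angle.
sin θ₁ = (n₂/n₁)·sin θ₂ → θ₁ = 76.01°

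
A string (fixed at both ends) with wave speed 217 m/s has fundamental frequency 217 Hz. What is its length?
L = v/(2f₁) = 0.5 m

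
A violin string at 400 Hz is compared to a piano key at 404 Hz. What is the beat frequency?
4 Hz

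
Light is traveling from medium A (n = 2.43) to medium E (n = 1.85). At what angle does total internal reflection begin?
θc = arcsin(n₂/n₁) = 49.58°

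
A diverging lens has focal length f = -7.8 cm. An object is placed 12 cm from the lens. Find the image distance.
1/di = 1/f − 1/do → di = -4.727 cm (virtual image)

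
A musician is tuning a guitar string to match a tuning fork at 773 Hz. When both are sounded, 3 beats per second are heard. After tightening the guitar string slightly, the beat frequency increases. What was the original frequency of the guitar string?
776 Hz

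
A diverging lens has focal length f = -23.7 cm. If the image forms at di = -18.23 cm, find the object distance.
1/do = 1/f − 1/di → do = 78.99 cm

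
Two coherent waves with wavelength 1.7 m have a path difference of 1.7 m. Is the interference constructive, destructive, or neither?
constructive — path difference = 1λ, a whole number of wavelengths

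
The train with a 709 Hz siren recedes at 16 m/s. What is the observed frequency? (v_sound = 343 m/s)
f_obs = f·v/(v + v_s) = 677.4 Hz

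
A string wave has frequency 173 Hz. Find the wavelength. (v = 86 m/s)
λ = v/f = 0.4971 m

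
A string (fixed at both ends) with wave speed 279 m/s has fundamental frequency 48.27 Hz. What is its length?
L = v/(2f₁) = 2.89 m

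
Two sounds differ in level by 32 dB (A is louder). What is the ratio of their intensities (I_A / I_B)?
I_A/I_B = 10^(Δβ/10) = 1585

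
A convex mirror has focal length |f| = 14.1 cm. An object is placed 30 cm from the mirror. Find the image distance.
f = −14.1 cm (convex); 1/di = 1/f − 1/do → di = -9.592 cm (virtual image, behind mirror)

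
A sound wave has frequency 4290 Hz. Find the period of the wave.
T = 1/f = 2.331 × 10⁻⁴ s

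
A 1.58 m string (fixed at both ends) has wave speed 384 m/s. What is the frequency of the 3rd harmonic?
fₙ = nv/(2L) = 364.6 Hz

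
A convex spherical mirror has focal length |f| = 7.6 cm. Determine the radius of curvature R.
R = 2|f| = 15.2 cm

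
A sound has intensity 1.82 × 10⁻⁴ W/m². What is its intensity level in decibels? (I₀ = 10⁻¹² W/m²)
β = 10·log₁₀(I/I₀) = 82.6 dB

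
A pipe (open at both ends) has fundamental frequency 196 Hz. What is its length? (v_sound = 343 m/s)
L = v/(2f₁) = 0.875 m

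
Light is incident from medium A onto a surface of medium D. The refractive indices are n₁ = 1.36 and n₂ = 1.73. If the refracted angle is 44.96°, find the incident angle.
sin θ₁ = (n₂/n₁)·sin θ₂ → θ₁ = 64.01°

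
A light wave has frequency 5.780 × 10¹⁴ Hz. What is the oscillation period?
T = 1/f = 1.730 × 10⁻¹⁵ s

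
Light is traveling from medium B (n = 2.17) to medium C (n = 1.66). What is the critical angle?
θc = arcsin(n₂/n₁) = 49.9°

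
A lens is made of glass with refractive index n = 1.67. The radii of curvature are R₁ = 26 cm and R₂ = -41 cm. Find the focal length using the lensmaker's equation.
1/f = (n − 1)(1/R₁ − 1/R₂) → f = 23.75 cm (converging lens)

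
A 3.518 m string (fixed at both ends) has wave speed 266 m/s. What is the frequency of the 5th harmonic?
fₙ = nv/(2L) = 189 Hz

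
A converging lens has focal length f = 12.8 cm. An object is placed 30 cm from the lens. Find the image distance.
1/di = 1/f − 1/do → di = 22.33 cm (real image)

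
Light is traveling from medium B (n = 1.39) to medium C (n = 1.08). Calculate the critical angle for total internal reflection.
θc = arcsin(n₂/n₁) = 50.98°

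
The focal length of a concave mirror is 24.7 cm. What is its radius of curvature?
R = 2|f| = 49.4 cm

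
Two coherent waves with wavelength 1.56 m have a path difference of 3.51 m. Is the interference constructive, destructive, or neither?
neither (partial) — path difference = 2.25λ, neither a whole number of wavelengths nor an odd multiple of λ/2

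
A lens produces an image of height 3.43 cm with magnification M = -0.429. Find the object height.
ho = |hi|/|M| = 7.995 cm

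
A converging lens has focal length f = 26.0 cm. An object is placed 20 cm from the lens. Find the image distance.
1/di = 1/f − 1/do → di = -86.67 cm (virtual image)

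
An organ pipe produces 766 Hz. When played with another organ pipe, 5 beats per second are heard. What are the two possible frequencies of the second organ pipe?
f₂ = 766 ± 5 Hz → 771 Hz or 761 Hz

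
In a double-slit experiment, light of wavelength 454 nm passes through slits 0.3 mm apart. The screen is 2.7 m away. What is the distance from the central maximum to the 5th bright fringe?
y = mλL/d = 20.43 mm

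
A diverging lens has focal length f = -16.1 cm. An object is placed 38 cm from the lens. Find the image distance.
1/di = 1/f − 1/do → di = -11.31 cm (virtual image)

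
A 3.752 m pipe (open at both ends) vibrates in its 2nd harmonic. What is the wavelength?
λₙ = 2L/n = 3.752 m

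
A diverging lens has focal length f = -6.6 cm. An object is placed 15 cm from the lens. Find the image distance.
1/di = 1/f − 1/do → di = -4.583 cm (virtual image)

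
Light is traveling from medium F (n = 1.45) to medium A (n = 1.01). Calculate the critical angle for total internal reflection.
θc = arcsin(n₂/n₁) = 44.15°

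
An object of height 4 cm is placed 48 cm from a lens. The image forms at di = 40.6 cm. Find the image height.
hi = (-di/do) × ho = -3.383 cm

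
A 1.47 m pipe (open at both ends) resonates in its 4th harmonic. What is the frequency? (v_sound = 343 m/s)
fₙ = nv/(2L) = 466.7 Hz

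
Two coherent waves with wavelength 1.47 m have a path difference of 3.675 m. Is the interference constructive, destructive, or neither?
destructive — path difference = 2.5λ, an odd multiple of λ/2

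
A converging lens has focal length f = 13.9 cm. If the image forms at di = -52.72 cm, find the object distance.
1/do = 1/f − 1/di → do = 11 cm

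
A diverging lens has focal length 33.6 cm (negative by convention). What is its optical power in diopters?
P = 1/f = -2.976 D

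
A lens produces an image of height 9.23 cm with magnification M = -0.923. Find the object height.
ho = |hi|/|M| = 10 cm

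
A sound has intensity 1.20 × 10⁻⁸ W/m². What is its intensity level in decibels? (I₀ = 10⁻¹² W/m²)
β = 10·log₁₀(I/I₀) = 40.79 dB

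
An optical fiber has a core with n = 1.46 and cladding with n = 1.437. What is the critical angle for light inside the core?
θc = arcsin(n_cladding/n_core) = 79.82°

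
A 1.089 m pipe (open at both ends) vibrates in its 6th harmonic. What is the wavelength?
λₙ = 2L/n = 0.363 m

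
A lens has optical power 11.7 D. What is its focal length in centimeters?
f = 1/P = 8.547 cm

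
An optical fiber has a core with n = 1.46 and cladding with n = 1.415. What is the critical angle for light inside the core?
θc = arcsin(n_cladding/n_core) = 75.74°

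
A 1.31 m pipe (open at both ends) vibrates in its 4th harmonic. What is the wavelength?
λₙ = 2L/n = 0.655 m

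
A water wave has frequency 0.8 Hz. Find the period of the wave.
T = 1/f = 1.25 s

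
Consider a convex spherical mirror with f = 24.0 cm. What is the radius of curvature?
R = 2|f| = 48 cm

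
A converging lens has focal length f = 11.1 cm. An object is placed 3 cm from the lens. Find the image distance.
1/di = 1/f − 1/do → di = -4.111 cm (virtual image)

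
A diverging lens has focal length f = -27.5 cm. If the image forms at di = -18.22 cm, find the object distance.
1/do = 1/f − 1/di → do = 53.99 cm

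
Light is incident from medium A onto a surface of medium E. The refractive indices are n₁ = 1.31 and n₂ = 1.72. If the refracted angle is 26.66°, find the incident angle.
sin θ₁ = (n₂/n₁)·sin θ₂ → θ₁ = 36.1°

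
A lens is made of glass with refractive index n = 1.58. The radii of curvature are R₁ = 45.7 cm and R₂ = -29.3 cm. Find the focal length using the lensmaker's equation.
1/f = (n − 1)(1/R₁ − 1/R₂) → f = 30.78 cm (converging lens)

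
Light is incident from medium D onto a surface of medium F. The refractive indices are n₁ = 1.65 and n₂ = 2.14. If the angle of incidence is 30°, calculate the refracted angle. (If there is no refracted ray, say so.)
sin θ₂ = (n₁/n₂)·sin θ₁ = 0.3855 → θ₂ = 22.68°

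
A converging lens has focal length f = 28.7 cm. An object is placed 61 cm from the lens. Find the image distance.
1/di = 1/f − 1/do → di = 54.2 cm (real image)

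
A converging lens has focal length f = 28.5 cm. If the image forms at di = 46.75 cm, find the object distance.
1/do = 1/f − 1/di → do = 73.01 cm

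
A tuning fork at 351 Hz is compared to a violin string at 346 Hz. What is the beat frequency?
5 Hz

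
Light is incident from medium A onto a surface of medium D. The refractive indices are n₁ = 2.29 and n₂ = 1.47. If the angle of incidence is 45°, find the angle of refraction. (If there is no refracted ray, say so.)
sin θ₂ = (n₁/n₂)·sin θ₁ = 1.102 > 1, so there is no refracted ray — the light undergoes total internal reflection.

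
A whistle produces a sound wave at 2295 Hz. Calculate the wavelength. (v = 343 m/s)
λ = v/f = 0.1495 m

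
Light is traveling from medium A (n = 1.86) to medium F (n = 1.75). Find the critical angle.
θc = arcsin(n₂/n₁) = 70.2°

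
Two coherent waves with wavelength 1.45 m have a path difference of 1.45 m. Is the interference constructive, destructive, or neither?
constructive — path difference = 1λ, a whole number of wavelengths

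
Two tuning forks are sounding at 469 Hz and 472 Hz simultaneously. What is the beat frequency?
3 Hz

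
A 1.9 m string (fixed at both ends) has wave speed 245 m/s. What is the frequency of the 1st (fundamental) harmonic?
fₙ = nv/(2L) = 64.47 Hz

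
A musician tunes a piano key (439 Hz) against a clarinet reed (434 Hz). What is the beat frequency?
5 Hz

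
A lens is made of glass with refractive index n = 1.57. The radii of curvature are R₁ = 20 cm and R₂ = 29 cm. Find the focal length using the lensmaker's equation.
1/f = (n − 1)(1/R₁ − 1/R₂) → f = 113.1 cm (converging lens)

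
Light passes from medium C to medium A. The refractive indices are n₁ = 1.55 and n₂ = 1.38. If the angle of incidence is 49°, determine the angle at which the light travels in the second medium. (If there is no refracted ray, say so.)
sin θ₂ = (n₁/n₂)·sin θ₁ = 0.8477 → θ₂ = 57.96°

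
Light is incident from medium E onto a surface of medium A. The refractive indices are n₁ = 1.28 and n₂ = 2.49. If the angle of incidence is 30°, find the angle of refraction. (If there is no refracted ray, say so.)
sin θ₂ = (n₁/n₂)·sin θ₁ = 0.257 → θ₂ = 14.89°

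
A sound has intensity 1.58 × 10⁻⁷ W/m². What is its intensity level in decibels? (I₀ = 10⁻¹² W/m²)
β = 10·log₁₀(I/I₀) = 51.99 dB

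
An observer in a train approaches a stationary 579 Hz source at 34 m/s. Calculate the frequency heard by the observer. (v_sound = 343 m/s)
f_obs = f·(v + v_o)/v = 636.4 Hz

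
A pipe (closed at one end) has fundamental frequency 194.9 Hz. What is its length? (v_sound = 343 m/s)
L = v/(4f₁) = 0.44 m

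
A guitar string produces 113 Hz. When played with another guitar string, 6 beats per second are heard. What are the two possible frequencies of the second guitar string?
f₂ = 113 ± 6 Hz → 119 Hz or 107 Hz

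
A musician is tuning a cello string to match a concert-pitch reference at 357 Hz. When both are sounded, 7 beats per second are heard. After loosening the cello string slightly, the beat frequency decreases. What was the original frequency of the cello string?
364 Hz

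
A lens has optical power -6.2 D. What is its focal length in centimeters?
f = 1/P = -16.13 cm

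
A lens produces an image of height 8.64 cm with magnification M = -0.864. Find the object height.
ho = |hi|/|M| = 10 cm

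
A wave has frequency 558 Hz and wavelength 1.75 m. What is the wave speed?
v = fλ = 976.5 m/s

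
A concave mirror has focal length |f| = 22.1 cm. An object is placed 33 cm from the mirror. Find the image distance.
f = +22.1 cm (concave); 1/di = 1/f − 1/do → di = 66.91 cm (real image, in front of mirror)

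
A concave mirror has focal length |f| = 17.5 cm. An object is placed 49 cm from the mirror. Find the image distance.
f = +17.5 cm (concave); 1/di = 1/f − 1/do → di = 27.22 cm (real image, in front of mirror)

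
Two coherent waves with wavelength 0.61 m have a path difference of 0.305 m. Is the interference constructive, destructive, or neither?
destructive — path difference = 0.5λ, an odd multiple of λ/2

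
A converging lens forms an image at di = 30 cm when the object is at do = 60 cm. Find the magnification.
M = −di/do = -0.5 (inverted image)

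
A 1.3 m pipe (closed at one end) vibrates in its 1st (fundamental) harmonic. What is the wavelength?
λₙ = 4L/n = 5.2 m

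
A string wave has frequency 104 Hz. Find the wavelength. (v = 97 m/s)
λ = v/f = 0.9327 m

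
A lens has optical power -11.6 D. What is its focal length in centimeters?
f = 1/P = -8.621 cm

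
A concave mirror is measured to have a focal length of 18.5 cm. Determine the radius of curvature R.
R = 2|f| = 37 cm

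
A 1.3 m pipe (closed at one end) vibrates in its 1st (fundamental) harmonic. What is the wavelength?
λₙ = 4L/n = 5.2 m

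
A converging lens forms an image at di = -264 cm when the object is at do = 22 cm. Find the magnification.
M = −di/do = 12 (upright image)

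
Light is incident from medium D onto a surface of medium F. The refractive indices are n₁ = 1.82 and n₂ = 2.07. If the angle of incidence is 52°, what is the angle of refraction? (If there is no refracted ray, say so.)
sin θ₂ = (n₁/n₂)·sin θ₁ = 0.6928 → θ₂ = 43.86°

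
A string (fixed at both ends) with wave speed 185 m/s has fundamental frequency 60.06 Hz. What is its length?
L = v/(2f₁) = 1.54 m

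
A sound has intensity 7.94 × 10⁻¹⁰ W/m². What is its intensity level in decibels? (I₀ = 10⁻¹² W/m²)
β = 10·log₁₀(I/I₀) = 29 dB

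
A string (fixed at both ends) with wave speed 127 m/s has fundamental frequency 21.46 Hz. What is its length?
L = v/(2f₁) = 2.959 m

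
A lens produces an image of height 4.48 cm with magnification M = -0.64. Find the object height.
ho = |hi|/|M| = 7 cm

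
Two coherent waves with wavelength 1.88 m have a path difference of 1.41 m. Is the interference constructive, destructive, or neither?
neither (partial) — path difference = 0.75λ, neither a whole number of wavelengths nor an odd multiple of λ/2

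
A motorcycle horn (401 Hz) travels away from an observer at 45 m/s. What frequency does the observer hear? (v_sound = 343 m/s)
f_obs = f·v/(v + v_s) = 354.5 Hz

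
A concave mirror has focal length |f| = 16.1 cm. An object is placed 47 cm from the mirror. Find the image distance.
f = +16.1 cm (concave); 1/di = 1/f − 1/do → di = 24.49 cm (real image, in front of mirror)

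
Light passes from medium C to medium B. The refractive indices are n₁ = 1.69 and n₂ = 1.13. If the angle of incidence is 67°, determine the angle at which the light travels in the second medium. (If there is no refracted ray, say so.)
sin θ₂ = (n₁/n₂)·sin θ₁ = 1.377 > 1, so there is no refracted ray — the light undergoes total internal reflection.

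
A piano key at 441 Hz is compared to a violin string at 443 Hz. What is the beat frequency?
2 Hz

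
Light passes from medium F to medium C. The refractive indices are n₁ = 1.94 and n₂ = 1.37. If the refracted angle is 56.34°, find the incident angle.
sin θ₁ = (n₂/n₁)·sin θ₂ → θ₁ = 36°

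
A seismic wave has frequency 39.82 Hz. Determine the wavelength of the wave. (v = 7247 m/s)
λ = v/f = 182 m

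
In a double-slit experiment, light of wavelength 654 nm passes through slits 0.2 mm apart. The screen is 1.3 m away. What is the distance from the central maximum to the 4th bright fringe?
y = mλL/d = 17 mm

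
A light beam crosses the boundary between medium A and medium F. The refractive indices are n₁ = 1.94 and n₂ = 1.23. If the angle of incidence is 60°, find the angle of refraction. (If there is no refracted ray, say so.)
sin θ₂ = (n₁/n₂)·sin θ₁ = 1.366 > 1, so there is no refracted ray — the light undergoes total internal reflection.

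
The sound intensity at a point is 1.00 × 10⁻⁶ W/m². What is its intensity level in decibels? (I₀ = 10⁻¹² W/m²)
β = 10·log₁₀(I/I₀) = 60 dB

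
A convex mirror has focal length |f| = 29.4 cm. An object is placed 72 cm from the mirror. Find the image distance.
f = −29.4 cm (convex); 1/di = 1/f − 1/do → di = -20.88 cm (virtual image, behind mirror)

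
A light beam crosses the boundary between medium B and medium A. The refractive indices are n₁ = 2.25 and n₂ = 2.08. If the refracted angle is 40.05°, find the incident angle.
sin θ₁ = (n₂/n₁)·sin θ₂ → θ₁ = 36.5°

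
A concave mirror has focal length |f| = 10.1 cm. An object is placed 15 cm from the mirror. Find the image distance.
f = +10.1 cm (concave); 1/di = 1/f − 1/do → di = 30.92 cm (real image, in front of mirror)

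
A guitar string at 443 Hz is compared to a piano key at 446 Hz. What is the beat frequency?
3 Hz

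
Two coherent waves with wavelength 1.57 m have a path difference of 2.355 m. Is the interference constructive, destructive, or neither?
destructive — path difference = 1.5λ, an odd multiple of λ/2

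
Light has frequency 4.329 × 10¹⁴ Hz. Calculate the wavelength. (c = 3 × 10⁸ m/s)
λ = c/f = 693 nm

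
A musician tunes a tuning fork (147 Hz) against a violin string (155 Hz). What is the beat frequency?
8 Hz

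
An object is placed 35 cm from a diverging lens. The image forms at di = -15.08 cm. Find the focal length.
1/f = 1/do + 1/di → f = -26.5 cm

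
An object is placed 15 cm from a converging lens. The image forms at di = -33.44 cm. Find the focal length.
1/f = 1/do + 1/di → f = 27.2 cm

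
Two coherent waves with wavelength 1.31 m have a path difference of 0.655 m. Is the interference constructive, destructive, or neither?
destructive — path difference = 0.5λ, an odd multiple of λ/2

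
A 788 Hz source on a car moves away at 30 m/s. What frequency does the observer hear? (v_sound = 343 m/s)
f_obs = f·v/(v + v_s) = 724.6 Hz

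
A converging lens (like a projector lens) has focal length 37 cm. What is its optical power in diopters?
P = 1/f = 2.703 D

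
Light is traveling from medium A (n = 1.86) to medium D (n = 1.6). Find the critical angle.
θc = arcsin(n₂/n₁) = 59.34°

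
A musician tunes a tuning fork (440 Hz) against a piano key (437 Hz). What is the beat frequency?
3 Hz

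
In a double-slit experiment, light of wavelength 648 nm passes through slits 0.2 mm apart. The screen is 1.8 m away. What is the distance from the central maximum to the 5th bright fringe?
y = mλL/d = 29.16 mm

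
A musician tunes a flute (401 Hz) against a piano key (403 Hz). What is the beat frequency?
2 Hz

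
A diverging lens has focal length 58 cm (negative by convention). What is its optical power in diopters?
P = 1/f = -1.724 D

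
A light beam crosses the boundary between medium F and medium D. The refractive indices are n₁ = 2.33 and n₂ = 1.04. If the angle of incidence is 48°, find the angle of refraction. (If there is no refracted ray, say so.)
sin θ₂ = (n₁/n₂)·sin θ₁ = 1.665 > 1, so there is no refracted ray — the light undergoes total internal reflection.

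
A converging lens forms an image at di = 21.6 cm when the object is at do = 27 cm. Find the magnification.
M = −di/do = -0.8 (inverted image)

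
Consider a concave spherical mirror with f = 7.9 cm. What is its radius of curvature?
R = 2|f| = 15.8 cm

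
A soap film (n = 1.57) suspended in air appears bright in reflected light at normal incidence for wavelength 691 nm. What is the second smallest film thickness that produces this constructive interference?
2nt = (m − ½)λ with m = 2 → t = (m − ½)λ/(2n) = 330.1 nm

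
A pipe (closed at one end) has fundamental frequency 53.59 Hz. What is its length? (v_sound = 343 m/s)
L = v/(4f₁) = 1.6 m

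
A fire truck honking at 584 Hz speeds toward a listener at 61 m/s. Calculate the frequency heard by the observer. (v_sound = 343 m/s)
f_obs = f·v/(v − v_s) = 710.3 Hz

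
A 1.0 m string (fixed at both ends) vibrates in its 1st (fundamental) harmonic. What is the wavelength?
λₙ = 2L/n = 2 m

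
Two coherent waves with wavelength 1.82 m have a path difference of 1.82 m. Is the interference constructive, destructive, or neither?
constructive — path difference = 1λ, a whole number of wavelengths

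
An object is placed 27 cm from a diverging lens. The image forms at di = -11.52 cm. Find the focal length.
1/f = 1/do + 1/di → f = -20.09 cm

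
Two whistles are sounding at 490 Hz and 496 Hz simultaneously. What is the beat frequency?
6 Hz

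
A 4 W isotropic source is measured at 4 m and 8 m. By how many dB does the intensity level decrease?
Δβ = 20·log₁₀(r₂/r₁) = 6.021 dB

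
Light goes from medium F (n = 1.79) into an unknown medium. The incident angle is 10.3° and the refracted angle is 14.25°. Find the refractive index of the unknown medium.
n₂ = n₁·sin θ₁ / sin θ₂ = 1.3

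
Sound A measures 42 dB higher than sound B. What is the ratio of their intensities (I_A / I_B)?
I_A/I_B = 10^(Δβ/10) = 15850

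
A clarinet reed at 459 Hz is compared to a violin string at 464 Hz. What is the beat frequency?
5 Hz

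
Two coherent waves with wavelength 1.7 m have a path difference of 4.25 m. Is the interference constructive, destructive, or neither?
destructive — path difference = 2.5λ, an odd multiple of λ/2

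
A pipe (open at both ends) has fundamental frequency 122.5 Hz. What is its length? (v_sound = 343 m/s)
L = v/(2f₁) = 1.4 m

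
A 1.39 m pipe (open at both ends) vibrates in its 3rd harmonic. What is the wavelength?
λₙ = 2L/n = 0.9267 m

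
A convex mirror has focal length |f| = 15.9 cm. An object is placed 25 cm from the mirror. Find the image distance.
f = −15.9 cm (convex); 1/di = 1/f − 1/do → di = -9.719 cm (virtual image, behind mirror)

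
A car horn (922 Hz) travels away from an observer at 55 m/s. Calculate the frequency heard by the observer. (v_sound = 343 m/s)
f_obs = f·v/(v + v_s) = 794.6 Hz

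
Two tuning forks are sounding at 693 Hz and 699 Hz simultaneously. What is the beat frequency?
6 Hz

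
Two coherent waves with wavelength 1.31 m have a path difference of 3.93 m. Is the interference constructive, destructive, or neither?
constructive — path difference = 3λ, a whole number of wavelengths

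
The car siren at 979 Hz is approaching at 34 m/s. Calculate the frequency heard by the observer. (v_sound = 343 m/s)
f_obs = f·v/(v − v_s) = 1087 Hz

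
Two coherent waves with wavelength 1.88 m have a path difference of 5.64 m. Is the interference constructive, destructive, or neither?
constructive — path difference = 3λ, a whole number of wavelengths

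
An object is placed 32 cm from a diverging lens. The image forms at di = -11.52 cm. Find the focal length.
1/f = 1/do + 1/di → f = -18 cm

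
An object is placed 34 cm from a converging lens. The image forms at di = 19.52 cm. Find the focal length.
1/f = 1/do + 1/di → f = 12.4 cm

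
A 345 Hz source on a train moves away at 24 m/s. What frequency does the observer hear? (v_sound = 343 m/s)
f_obs = f·v/(v + v_s) = 322.4 Hz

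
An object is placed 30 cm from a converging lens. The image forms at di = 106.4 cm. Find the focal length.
1/f = 1/do + 1/di → f = 23.4 cm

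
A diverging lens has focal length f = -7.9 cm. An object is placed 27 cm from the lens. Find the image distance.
1/di = 1/f − 1/do → di = -6.112 cm (virtual image)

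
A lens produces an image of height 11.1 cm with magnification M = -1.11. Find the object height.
ho = |hi|/|M| = 10 cm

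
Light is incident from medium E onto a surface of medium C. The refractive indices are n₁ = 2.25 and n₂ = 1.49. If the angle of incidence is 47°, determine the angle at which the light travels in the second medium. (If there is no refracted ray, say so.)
sin θ₂ = (n₁/n₂)·sin θ₁ = 1.104 > 1, so there is no refracted ray — the light undergoes total internal reflection.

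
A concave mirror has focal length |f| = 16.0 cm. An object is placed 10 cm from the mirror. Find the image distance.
f = +16.0 cm (concave); 1/di = 1/f − 1/do → di = -26.67 cm (virtual image, behind mirror)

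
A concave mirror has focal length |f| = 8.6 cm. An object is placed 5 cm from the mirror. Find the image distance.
f = +8.6 cm (concave); 1/di = 1/f − 1/do → di = -11.94 cm (virtual image, behind mirror)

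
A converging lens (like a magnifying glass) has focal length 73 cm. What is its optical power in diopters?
P = 1/f = 1.37 D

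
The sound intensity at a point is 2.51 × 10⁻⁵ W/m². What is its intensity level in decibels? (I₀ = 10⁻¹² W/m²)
β = 10·log₁₀(I/I₀) = 74 dB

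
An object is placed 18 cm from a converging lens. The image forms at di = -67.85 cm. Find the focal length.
1/f = 1/do + 1/di → f = 24.5 cm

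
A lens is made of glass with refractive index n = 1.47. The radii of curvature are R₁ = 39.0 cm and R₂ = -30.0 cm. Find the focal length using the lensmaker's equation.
1/f = (n − 1)(1/R₁ − 1/R₂) → f = 36.08 cm (converging lens)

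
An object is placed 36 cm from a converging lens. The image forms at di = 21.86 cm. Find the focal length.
1/f = 1/do + 1/di → f = 13.6 cm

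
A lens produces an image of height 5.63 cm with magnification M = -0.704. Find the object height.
ho = |hi|/|M| = 7.997 cm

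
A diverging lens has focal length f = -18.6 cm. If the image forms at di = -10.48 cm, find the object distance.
1/do = 1/f − 1/di → do = 24.01 cm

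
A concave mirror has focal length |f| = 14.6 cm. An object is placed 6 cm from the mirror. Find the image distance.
f = +14.6 cm (concave); 1/di = 1/f − 1/do → di = -10.19 cm (virtual image, behind mirror)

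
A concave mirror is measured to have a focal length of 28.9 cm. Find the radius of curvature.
R = 2|f| = 57.8 cm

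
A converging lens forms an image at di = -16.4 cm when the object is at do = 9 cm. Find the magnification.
M = −di/do = 1.822 (upright image)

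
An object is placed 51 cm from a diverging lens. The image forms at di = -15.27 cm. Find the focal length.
1/f = 1/do + 1/di → f = -21.8 cm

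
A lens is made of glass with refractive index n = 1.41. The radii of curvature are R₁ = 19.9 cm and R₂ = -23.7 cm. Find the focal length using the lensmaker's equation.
1/f = (n − 1)(1/R₁ − 1/R₂) → f = 26.38 cm (converging lens)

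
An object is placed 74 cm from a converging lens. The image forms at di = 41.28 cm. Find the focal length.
1/f = 1/do + 1/di → f = 26.5 cm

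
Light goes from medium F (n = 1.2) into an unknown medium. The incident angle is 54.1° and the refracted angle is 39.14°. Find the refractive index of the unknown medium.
n₂ = n₁·sin θ₁ / sin θ₂ = 1.54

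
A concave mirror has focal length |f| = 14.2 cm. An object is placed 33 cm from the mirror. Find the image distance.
f = +14.2 cm (concave); 1/di = 1/f − 1/do → di = 24.93 cm (real image, in front of mirror)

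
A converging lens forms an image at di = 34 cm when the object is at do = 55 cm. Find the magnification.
M = −di/do = -0.6182 (inverted image)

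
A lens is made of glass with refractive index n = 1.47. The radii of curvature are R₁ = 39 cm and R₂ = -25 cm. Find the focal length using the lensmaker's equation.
1/f = (n − 1)(1/R₁ − 1/R₂) → f = 32.41 cm (converging lens)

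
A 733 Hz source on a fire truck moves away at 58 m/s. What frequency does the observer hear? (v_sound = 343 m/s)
f_obs = f·v/(v + v_s) = 627 Hz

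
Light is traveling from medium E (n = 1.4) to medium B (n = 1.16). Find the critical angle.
θc = arcsin(n₂/n₁) = 55.95°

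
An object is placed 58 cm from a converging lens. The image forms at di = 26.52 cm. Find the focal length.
1/f = 1/do + 1/di → f = 18.2 cm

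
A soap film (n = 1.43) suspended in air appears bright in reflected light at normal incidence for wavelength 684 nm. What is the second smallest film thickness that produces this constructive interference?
2nt = (m − ½)λ with m = 2 → t = (m − ½)λ/(2n) = 358.7 nm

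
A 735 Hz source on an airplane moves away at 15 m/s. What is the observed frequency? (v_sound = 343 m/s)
f_obs = f·v/(v + v_s) = 704.2 Hz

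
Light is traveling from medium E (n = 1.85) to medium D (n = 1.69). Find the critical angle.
θc = arcsin(n₂/n₁) = 66°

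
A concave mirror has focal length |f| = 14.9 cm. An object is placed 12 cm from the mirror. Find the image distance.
f = +14.9 cm (concave); 1/di = 1/f − 1/do → di = -61.66 cm (virtual image, behind mirror)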